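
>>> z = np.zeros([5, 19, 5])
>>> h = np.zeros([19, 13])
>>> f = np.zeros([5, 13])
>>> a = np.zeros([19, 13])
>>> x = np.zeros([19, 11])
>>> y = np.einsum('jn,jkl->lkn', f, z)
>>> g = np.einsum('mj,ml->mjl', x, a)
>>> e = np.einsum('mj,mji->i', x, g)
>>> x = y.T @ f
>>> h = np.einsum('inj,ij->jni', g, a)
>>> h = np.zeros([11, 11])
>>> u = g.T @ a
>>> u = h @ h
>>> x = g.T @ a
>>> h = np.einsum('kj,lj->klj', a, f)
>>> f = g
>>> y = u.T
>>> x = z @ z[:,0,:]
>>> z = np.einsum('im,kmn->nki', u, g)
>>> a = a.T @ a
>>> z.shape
(13, 19, 11)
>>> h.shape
(19, 5, 13)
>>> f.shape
(19, 11, 13)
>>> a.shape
(13, 13)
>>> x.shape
(5, 19, 5)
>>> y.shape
(11, 11)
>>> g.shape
(19, 11, 13)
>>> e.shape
(13,)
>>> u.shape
(11, 11)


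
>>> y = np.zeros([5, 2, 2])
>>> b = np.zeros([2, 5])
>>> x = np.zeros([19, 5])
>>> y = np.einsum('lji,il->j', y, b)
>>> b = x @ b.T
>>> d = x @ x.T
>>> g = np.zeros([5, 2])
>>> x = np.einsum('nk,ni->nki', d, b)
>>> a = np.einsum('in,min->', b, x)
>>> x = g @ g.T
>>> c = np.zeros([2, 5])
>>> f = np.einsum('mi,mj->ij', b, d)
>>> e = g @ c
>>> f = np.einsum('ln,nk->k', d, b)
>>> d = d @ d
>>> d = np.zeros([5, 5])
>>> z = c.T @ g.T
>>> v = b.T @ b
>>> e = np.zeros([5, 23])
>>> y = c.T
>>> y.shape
(5, 2)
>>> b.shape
(19, 2)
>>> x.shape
(5, 5)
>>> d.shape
(5, 5)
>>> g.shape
(5, 2)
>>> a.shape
()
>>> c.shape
(2, 5)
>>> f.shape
(2,)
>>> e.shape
(5, 23)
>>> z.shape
(5, 5)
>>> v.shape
(2, 2)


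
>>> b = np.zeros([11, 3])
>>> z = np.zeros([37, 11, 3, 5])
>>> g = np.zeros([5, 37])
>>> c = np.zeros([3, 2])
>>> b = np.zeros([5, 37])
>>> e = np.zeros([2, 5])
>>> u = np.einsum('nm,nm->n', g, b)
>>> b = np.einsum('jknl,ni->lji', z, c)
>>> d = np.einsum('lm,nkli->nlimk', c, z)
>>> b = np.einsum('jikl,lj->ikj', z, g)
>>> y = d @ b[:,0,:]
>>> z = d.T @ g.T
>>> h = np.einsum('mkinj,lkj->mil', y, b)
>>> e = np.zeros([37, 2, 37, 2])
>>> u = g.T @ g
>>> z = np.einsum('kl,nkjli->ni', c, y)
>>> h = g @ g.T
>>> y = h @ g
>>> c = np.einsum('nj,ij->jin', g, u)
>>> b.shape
(11, 3, 37)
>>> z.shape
(37, 37)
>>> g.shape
(5, 37)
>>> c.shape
(37, 37, 5)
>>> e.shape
(37, 2, 37, 2)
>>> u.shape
(37, 37)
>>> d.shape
(37, 3, 5, 2, 11)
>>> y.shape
(5, 37)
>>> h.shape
(5, 5)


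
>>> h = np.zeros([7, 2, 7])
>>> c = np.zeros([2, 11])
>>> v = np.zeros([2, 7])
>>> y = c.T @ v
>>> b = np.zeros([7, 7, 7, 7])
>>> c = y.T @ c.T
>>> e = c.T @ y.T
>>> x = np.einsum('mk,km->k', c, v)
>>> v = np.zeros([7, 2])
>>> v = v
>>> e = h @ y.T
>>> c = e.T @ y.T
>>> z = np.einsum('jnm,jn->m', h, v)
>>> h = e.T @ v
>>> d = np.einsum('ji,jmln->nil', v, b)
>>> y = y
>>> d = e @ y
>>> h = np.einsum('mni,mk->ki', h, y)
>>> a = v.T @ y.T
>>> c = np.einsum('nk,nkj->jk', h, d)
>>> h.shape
(7, 2)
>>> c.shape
(7, 2)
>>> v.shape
(7, 2)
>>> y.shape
(11, 7)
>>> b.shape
(7, 7, 7, 7)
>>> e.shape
(7, 2, 11)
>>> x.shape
(2,)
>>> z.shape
(7,)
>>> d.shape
(7, 2, 7)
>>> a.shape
(2, 11)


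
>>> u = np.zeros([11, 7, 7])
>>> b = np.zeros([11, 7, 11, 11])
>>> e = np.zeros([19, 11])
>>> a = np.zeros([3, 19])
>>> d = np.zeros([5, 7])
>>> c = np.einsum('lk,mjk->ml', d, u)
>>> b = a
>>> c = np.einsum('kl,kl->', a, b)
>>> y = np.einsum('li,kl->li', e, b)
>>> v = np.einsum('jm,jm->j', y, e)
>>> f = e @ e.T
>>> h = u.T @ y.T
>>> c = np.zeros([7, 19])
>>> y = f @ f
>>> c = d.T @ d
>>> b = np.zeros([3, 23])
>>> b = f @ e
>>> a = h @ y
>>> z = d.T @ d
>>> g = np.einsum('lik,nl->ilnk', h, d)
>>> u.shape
(11, 7, 7)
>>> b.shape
(19, 11)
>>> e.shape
(19, 11)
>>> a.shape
(7, 7, 19)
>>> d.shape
(5, 7)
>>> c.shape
(7, 7)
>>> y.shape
(19, 19)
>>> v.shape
(19,)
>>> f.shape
(19, 19)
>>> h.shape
(7, 7, 19)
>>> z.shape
(7, 7)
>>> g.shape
(7, 7, 5, 19)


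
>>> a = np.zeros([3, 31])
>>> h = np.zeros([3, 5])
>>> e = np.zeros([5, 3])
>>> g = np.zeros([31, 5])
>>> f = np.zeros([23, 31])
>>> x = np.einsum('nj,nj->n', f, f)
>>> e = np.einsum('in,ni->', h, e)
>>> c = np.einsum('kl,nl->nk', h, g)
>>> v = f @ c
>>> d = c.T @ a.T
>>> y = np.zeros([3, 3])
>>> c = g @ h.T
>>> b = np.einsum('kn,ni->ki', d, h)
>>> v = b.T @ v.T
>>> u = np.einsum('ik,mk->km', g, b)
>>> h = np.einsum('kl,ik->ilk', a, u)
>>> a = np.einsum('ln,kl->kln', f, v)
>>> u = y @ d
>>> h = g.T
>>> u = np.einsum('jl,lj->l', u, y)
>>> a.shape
(5, 23, 31)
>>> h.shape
(5, 31)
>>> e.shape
()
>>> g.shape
(31, 5)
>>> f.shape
(23, 31)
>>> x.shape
(23,)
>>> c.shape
(31, 3)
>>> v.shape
(5, 23)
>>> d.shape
(3, 3)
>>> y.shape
(3, 3)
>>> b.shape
(3, 5)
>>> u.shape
(3,)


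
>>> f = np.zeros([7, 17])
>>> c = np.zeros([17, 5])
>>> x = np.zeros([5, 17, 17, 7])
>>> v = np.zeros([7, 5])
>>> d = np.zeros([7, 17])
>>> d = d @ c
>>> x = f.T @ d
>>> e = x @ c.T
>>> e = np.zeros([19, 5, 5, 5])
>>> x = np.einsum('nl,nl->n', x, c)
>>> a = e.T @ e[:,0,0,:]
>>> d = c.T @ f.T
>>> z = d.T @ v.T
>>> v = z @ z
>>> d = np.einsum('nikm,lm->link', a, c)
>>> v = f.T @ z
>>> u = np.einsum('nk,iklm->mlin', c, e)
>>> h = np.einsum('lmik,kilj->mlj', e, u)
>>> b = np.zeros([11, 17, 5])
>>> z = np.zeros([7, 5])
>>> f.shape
(7, 17)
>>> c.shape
(17, 5)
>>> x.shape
(17,)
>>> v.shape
(17, 7)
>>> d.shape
(17, 5, 5, 5)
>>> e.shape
(19, 5, 5, 5)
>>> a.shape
(5, 5, 5, 5)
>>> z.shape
(7, 5)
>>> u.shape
(5, 5, 19, 17)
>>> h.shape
(5, 19, 17)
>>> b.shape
(11, 17, 5)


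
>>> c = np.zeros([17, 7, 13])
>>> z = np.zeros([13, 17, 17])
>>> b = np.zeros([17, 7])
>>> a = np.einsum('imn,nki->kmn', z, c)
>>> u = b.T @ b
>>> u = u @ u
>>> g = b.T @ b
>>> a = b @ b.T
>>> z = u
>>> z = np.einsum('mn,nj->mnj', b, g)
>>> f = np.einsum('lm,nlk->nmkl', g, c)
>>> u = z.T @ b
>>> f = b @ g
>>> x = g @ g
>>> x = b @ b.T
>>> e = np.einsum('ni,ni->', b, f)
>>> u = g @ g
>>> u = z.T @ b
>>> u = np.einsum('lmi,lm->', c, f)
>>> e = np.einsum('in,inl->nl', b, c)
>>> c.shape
(17, 7, 13)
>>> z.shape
(17, 7, 7)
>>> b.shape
(17, 7)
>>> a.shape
(17, 17)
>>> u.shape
()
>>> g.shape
(7, 7)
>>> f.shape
(17, 7)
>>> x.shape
(17, 17)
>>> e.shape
(7, 13)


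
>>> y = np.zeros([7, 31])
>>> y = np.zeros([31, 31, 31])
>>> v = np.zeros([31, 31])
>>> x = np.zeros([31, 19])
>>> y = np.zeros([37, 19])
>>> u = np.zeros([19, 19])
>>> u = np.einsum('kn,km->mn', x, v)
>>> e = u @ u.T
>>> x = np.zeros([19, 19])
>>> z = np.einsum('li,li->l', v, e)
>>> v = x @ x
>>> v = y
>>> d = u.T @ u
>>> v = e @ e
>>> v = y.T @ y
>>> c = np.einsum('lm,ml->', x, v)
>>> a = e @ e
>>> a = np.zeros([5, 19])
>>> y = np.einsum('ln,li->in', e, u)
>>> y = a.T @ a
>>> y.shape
(19, 19)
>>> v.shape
(19, 19)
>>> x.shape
(19, 19)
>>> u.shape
(31, 19)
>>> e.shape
(31, 31)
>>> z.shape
(31,)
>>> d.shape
(19, 19)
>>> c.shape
()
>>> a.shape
(5, 19)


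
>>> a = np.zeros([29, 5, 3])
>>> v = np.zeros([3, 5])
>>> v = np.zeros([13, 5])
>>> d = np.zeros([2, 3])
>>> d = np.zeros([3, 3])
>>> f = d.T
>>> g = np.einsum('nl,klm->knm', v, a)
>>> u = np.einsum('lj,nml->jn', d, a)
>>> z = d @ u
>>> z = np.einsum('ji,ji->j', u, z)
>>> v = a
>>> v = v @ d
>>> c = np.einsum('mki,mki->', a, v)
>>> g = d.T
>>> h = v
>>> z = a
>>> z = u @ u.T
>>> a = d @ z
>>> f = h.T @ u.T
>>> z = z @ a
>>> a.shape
(3, 3)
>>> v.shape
(29, 5, 3)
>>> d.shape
(3, 3)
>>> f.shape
(3, 5, 3)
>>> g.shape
(3, 3)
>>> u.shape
(3, 29)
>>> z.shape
(3, 3)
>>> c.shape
()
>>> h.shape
(29, 5, 3)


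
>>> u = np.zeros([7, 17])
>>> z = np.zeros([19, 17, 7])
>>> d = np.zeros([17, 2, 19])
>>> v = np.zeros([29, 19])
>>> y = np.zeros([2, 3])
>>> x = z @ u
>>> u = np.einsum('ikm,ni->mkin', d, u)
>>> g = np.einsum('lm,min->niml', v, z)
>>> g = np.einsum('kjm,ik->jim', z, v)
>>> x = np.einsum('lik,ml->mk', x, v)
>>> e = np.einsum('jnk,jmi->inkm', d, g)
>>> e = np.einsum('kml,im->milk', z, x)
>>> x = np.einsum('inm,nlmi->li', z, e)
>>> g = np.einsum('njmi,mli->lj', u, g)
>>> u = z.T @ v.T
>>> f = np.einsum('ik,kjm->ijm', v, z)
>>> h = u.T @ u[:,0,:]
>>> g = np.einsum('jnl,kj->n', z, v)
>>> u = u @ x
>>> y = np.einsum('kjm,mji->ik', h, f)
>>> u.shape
(7, 17, 19)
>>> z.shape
(19, 17, 7)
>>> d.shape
(17, 2, 19)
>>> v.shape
(29, 19)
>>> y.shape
(7, 29)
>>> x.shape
(29, 19)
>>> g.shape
(17,)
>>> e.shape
(17, 29, 7, 19)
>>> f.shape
(29, 17, 7)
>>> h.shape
(29, 17, 29)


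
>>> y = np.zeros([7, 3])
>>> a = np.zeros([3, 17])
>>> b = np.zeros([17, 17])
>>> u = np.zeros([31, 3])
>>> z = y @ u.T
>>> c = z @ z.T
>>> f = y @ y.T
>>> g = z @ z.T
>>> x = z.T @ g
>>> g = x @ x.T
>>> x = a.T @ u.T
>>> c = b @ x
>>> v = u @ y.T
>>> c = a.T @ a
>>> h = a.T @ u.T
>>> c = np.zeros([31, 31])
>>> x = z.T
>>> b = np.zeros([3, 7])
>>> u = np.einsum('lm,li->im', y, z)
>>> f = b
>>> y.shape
(7, 3)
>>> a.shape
(3, 17)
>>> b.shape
(3, 7)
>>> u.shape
(31, 3)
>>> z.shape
(7, 31)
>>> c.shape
(31, 31)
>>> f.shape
(3, 7)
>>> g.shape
(31, 31)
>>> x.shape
(31, 7)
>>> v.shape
(31, 7)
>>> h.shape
(17, 31)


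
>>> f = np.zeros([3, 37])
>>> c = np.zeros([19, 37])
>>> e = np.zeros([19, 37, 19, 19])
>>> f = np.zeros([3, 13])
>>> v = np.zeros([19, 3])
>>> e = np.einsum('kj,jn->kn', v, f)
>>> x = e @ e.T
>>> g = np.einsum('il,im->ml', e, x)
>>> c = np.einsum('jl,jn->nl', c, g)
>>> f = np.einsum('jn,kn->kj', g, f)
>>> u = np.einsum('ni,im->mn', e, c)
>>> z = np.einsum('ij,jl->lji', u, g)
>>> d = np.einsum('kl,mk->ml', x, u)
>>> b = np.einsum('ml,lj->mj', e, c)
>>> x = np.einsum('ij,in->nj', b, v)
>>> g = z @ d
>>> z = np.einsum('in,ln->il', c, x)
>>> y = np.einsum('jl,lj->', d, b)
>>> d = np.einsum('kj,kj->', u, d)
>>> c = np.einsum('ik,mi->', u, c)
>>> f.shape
(3, 19)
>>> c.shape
()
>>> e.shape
(19, 13)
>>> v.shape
(19, 3)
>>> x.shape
(3, 37)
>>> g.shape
(13, 19, 19)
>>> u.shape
(37, 19)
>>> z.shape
(13, 3)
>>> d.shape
()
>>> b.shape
(19, 37)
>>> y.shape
()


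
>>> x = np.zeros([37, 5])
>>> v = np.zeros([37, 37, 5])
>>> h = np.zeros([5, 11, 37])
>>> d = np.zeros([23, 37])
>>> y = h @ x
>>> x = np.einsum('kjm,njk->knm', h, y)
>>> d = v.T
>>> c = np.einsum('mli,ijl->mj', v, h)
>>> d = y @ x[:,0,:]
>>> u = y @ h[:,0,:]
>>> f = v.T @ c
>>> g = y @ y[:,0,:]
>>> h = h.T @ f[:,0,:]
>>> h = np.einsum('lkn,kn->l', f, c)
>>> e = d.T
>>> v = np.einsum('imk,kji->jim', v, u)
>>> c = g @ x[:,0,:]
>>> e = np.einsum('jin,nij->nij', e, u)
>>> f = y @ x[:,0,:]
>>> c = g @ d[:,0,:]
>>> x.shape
(5, 5, 37)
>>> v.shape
(11, 37, 37)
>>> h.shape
(5,)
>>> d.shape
(5, 11, 37)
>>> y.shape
(5, 11, 5)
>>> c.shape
(5, 11, 37)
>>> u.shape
(5, 11, 37)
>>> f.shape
(5, 11, 37)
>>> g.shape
(5, 11, 5)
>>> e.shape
(5, 11, 37)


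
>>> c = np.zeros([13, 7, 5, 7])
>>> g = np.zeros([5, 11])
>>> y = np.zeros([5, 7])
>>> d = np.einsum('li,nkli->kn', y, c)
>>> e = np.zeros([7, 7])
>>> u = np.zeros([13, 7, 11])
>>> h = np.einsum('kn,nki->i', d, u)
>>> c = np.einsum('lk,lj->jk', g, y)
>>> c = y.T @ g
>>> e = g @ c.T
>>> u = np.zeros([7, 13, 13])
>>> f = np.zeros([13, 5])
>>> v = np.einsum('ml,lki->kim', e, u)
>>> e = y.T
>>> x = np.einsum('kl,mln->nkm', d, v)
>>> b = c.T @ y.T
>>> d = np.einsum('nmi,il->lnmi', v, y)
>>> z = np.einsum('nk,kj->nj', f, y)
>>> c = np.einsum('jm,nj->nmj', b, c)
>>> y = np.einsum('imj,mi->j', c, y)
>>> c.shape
(7, 5, 11)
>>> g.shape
(5, 11)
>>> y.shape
(11,)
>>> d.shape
(7, 13, 13, 5)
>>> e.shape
(7, 5)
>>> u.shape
(7, 13, 13)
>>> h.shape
(11,)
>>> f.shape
(13, 5)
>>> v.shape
(13, 13, 5)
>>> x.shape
(5, 7, 13)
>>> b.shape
(11, 5)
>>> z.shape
(13, 7)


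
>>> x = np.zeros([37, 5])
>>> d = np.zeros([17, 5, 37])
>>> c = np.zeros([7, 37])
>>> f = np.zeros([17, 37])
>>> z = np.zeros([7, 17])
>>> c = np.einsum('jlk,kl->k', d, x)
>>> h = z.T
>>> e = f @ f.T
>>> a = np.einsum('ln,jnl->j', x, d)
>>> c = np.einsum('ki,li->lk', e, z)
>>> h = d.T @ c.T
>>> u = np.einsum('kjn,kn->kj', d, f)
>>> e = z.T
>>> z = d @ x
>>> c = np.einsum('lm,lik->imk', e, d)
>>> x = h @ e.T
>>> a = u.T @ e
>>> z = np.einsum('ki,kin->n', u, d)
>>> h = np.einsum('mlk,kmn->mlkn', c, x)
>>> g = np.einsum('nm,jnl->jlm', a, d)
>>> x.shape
(37, 5, 17)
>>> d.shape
(17, 5, 37)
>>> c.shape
(5, 7, 37)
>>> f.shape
(17, 37)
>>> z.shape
(37,)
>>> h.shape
(5, 7, 37, 17)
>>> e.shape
(17, 7)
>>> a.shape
(5, 7)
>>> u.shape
(17, 5)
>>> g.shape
(17, 37, 7)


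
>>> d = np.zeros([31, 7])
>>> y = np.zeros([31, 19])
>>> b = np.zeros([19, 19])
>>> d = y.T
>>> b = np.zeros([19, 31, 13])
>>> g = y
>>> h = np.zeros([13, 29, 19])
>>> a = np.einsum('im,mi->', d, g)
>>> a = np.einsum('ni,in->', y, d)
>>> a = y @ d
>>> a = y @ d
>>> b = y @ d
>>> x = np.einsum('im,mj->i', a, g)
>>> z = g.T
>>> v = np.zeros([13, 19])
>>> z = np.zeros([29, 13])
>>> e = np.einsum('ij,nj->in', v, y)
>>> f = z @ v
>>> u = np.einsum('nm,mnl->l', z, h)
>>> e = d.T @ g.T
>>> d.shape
(19, 31)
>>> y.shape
(31, 19)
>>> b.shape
(31, 31)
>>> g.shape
(31, 19)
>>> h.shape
(13, 29, 19)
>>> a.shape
(31, 31)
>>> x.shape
(31,)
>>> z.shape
(29, 13)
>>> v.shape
(13, 19)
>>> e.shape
(31, 31)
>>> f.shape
(29, 19)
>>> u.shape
(19,)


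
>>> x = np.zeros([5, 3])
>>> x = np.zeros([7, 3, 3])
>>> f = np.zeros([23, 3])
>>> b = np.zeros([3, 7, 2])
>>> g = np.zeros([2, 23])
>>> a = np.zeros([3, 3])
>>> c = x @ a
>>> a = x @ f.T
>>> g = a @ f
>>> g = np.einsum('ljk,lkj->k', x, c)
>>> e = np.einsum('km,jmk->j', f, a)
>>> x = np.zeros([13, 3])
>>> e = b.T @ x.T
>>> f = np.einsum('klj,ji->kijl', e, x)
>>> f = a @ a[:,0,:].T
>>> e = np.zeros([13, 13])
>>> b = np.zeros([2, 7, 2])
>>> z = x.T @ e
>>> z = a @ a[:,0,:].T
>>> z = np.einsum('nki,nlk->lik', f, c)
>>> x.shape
(13, 3)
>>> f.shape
(7, 3, 7)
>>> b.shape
(2, 7, 2)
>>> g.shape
(3,)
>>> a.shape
(7, 3, 23)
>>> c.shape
(7, 3, 3)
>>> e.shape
(13, 13)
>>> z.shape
(3, 7, 3)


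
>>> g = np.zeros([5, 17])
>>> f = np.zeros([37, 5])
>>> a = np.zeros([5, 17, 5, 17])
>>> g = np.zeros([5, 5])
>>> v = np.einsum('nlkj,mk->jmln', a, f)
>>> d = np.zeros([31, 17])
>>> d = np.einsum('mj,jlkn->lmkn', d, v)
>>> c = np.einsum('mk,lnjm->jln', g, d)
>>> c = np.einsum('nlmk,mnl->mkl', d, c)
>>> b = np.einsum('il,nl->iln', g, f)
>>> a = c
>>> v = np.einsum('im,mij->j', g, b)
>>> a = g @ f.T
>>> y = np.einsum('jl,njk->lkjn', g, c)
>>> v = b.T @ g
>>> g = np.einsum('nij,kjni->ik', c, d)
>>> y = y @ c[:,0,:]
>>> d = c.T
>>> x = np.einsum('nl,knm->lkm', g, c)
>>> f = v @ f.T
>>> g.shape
(5, 37)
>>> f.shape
(37, 5, 37)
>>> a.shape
(5, 37)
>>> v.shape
(37, 5, 5)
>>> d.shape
(31, 5, 17)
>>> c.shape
(17, 5, 31)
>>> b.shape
(5, 5, 37)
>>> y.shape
(5, 31, 5, 31)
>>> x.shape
(37, 17, 31)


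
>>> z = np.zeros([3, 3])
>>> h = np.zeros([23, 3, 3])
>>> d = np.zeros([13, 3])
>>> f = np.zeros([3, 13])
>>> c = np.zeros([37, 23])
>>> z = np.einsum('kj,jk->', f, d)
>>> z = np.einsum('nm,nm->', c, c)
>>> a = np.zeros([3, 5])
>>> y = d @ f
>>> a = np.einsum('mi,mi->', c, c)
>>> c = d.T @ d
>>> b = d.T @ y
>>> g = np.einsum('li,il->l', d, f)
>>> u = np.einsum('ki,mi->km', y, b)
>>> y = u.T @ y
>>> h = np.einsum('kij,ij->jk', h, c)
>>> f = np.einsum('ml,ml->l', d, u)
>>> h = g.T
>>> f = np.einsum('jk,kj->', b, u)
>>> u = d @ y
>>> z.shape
()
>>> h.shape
(13,)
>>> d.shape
(13, 3)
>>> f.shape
()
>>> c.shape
(3, 3)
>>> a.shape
()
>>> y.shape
(3, 13)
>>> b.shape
(3, 13)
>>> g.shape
(13,)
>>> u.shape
(13, 13)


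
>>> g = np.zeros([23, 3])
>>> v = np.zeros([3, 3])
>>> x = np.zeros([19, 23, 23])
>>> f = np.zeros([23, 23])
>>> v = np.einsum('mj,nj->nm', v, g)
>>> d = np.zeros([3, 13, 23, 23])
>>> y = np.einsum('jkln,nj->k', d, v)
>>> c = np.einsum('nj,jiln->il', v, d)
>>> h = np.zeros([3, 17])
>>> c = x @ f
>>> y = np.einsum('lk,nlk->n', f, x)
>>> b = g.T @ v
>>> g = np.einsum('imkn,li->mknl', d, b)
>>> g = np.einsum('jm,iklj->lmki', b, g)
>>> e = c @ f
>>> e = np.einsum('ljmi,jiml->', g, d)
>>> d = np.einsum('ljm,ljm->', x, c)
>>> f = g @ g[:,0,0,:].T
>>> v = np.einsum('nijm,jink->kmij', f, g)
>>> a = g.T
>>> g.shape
(23, 3, 23, 13)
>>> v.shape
(13, 23, 3, 23)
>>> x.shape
(19, 23, 23)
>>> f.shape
(23, 3, 23, 23)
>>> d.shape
()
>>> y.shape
(19,)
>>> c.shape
(19, 23, 23)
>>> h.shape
(3, 17)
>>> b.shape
(3, 3)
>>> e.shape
()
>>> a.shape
(13, 23, 3, 23)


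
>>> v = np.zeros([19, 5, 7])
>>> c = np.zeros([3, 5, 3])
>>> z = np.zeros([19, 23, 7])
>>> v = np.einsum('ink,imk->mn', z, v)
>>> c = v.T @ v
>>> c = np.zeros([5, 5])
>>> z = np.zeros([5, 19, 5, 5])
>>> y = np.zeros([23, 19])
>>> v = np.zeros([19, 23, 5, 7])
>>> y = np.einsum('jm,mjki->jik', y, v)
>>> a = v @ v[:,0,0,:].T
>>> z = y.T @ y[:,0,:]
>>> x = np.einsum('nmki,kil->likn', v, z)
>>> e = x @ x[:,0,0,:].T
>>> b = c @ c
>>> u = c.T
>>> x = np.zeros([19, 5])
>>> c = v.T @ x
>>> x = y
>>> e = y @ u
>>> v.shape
(19, 23, 5, 7)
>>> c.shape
(7, 5, 23, 5)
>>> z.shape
(5, 7, 5)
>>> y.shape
(23, 7, 5)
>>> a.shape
(19, 23, 5, 19)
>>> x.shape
(23, 7, 5)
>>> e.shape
(23, 7, 5)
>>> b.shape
(5, 5)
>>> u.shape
(5, 5)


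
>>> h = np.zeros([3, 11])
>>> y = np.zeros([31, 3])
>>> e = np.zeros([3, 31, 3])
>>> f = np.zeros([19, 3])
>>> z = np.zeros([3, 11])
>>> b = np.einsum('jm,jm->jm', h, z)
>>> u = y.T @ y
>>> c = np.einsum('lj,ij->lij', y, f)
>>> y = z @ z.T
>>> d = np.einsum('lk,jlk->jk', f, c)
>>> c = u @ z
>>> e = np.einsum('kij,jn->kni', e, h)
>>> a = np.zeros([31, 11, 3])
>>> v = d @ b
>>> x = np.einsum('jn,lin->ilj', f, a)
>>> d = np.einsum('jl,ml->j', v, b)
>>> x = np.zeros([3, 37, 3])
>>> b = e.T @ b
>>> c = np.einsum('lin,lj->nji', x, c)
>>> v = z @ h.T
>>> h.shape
(3, 11)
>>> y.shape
(3, 3)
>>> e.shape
(3, 11, 31)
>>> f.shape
(19, 3)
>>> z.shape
(3, 11)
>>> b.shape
(31, 11, 11)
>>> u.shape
(3, 3)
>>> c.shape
(3, 11, 37)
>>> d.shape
(31,)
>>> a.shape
(31, 11, 3)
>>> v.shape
(3, 3)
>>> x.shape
(3, 37, 3)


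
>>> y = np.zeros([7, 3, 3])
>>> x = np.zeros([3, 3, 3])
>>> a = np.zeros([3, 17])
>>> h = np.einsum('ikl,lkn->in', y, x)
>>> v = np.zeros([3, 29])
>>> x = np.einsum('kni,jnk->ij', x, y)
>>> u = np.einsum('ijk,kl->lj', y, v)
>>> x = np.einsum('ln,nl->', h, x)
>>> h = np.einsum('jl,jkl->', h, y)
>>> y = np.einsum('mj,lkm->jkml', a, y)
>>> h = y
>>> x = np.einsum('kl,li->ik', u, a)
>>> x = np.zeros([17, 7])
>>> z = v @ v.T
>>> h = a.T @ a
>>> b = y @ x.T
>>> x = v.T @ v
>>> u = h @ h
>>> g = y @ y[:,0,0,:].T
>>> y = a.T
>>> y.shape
(17, 3)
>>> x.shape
(29, 29)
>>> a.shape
(3, 17)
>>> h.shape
(17, 17)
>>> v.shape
(3, 29)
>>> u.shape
(17, 17)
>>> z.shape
(3, 3)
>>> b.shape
(17, 3, 3, 17)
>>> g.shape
(17, 3, 3, 17)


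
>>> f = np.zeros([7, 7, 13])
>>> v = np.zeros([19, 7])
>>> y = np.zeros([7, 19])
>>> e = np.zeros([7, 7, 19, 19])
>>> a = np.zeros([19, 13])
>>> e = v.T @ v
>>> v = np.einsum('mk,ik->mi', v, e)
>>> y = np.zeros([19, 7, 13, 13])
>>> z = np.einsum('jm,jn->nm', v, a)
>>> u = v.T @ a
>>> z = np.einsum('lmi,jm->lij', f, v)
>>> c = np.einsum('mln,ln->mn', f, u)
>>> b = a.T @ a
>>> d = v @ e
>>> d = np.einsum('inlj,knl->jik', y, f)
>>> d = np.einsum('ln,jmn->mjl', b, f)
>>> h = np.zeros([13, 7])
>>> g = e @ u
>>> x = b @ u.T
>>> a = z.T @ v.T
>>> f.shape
(7, 7, 13)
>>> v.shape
(19, 7)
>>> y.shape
(19, 7, 13, 13)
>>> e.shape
(7, 7)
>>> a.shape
(19, 13, 19)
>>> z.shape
(7, 13, 19)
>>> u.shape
(7, 13)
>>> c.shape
(7, 13)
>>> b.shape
(13, 13)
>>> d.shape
(7, 7, 13)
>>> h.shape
(13, 7)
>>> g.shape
(7, 13)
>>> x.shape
(13, 7)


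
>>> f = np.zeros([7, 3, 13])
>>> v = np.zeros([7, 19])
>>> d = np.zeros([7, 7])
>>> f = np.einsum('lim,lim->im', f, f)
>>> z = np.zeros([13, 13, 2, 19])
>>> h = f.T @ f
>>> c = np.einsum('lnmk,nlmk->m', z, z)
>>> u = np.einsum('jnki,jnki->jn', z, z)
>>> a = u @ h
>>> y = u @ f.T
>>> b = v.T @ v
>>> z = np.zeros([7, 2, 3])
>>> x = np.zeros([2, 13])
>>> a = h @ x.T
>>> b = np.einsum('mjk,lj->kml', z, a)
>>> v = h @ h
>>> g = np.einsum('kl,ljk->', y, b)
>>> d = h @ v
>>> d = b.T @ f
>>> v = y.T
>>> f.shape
(3, 13)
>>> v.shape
(3, 13)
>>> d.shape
(13, 7, 13)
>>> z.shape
(7, 2, 3)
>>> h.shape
(13, 13)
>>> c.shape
(2,)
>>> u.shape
(13, 13)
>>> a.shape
(13, 2)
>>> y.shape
(13, 3)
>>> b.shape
(3, 7, 13)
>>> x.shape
(2, 13)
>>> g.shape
()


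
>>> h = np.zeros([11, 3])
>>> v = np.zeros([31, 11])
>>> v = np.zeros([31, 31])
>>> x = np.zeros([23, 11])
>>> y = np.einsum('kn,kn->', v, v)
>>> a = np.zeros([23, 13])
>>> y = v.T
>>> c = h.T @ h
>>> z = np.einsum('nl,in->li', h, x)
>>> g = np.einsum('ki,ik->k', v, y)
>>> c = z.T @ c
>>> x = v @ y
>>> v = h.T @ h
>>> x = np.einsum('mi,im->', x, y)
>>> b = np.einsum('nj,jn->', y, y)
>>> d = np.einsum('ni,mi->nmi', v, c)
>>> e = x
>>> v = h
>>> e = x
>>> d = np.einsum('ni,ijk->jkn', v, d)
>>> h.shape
(11, 3)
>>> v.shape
(11, 3)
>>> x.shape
()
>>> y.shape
(31, 31)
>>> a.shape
(23, 13)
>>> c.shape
(23, 3)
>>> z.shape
(3, 23)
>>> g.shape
(31,)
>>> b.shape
()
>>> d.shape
(23, 3, 11)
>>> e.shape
()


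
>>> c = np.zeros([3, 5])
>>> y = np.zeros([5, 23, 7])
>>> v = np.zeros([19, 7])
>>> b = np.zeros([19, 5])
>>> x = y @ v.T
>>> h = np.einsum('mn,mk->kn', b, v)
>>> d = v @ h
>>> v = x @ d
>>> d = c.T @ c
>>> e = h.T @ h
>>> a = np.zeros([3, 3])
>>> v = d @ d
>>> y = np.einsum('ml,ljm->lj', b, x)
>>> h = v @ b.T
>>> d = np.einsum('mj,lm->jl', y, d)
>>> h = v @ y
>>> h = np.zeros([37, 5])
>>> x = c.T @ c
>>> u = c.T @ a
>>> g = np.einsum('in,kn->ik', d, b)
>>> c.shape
(3, 5)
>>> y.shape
(5, 23)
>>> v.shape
(5, 5)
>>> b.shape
(19, 5)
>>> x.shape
(5, 5)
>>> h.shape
(37, 5)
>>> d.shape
(23, 5)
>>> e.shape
(5, 5)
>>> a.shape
(3, 3)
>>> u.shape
(5, 3)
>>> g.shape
(23, 19)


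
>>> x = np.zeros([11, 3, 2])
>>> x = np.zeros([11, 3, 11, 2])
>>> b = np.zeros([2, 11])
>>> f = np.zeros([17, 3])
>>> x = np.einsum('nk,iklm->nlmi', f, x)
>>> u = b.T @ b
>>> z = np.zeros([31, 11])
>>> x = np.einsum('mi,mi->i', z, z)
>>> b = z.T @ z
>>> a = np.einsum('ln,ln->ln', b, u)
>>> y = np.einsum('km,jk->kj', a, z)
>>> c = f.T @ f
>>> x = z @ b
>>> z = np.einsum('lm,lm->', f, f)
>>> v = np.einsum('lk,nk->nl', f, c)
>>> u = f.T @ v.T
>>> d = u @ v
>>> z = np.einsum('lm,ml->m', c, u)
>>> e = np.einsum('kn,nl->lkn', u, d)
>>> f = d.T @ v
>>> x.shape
(31, 11)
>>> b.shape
(11, 11)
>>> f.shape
(17, 17)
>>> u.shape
(3, 3)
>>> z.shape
(3,)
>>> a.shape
(11, 11)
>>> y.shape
(11, 31)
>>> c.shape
(3, 3)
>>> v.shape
(3, 17)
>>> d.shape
(3, 17)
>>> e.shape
(17, 3, 3)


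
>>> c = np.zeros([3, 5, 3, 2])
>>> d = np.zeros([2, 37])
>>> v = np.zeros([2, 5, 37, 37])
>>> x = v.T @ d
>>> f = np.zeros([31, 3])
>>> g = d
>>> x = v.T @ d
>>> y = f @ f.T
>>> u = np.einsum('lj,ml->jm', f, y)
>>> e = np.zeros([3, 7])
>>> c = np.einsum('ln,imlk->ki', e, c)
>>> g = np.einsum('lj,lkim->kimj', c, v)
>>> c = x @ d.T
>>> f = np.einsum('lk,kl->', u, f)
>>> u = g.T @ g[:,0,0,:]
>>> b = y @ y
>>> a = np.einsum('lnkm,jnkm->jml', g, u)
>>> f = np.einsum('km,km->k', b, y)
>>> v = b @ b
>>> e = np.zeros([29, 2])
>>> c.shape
(37, 37, 5, 2)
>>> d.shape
(2, 37)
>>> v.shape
(31, 31)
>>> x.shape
(37, 37, 5, 37)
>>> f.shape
(31,)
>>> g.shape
(5, 37, 37, 3)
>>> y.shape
(31, 31)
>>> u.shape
(3, 37, 37, 3)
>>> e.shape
(29, 2)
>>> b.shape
(31, 31)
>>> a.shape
(3, 3, 5)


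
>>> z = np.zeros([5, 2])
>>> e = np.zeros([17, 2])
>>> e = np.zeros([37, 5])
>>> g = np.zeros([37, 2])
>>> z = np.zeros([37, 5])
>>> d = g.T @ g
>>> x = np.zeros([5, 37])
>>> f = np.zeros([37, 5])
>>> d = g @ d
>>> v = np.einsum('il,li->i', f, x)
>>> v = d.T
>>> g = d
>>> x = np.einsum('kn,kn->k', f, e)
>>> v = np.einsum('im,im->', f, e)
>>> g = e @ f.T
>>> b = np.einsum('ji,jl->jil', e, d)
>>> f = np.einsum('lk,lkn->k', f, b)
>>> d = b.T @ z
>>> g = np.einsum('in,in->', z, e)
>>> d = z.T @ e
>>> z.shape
(37, 5)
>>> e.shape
(37, 5)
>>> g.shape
()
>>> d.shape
(5, 5)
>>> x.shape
(37,)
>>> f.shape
(5,)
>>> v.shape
()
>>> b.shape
(37, 5, 2)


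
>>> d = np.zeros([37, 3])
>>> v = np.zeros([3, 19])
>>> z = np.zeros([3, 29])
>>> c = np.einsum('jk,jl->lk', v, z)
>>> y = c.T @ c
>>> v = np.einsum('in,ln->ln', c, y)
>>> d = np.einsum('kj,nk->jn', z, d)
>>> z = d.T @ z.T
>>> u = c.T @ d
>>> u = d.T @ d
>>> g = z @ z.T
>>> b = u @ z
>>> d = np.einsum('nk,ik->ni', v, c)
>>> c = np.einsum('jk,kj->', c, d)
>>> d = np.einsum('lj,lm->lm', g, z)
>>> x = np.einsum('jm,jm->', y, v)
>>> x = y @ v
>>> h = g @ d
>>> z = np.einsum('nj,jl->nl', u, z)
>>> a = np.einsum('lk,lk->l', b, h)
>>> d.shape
(37, 3)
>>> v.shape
(19, 19)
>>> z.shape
(37, 3)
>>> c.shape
()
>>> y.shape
(19, 19)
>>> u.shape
(37, 37)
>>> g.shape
(37, 37)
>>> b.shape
(37, 3)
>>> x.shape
(19, 19)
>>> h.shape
(37, 3)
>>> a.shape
(37,)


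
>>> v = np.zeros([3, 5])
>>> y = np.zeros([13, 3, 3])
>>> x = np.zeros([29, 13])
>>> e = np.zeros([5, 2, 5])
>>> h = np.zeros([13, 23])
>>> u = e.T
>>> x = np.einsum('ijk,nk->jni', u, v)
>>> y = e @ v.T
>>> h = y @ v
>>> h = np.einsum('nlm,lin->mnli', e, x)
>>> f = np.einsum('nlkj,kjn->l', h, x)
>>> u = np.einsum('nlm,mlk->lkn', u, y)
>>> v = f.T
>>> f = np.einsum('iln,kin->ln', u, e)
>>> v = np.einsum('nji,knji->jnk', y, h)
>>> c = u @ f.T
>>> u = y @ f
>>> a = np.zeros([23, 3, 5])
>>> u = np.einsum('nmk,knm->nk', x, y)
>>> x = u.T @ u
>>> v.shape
(2, 5, 5)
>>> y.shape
(5, 2, 3)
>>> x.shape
(5, 5)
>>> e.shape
(5, 2, 5)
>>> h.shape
(5, 5, 2, 3)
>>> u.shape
(2, 5)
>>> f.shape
(3, 5)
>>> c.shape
(2, 3, 3)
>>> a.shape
(23, 3, 5)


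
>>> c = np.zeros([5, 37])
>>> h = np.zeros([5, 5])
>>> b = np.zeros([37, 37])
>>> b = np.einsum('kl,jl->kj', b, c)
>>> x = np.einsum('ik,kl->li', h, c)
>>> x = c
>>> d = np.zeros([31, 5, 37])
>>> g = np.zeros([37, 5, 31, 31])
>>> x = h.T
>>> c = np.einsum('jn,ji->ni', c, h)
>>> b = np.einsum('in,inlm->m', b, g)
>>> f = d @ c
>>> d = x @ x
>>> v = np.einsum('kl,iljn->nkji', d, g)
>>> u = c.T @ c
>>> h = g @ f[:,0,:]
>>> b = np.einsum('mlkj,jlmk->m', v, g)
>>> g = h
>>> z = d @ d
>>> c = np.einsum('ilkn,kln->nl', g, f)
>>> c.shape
(5, 5)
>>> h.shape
(37, 5, 31, 5)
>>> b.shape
(31,)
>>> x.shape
(5, 5)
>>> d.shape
(5, 5)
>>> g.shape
(37, 5, 31, 5)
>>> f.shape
(31, 5, 5)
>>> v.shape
(31, 5, 31, 37)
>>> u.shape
(5, 5)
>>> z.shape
(5, 5)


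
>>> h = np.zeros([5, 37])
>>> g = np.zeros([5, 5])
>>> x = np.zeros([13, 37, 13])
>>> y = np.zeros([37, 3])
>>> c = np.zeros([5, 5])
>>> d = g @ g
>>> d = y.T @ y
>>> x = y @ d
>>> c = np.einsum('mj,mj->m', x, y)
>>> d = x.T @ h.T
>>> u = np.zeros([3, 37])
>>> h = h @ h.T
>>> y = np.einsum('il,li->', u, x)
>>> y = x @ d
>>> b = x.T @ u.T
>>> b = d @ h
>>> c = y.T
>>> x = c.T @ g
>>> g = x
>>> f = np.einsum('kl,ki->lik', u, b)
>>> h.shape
(5, 5)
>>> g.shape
(37, 5)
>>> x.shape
(37, 5)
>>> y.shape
(37, 5)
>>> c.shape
(5, 37)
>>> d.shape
(3, 5)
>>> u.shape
(3, 37)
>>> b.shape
(3, 5)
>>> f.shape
(37, 5, 3)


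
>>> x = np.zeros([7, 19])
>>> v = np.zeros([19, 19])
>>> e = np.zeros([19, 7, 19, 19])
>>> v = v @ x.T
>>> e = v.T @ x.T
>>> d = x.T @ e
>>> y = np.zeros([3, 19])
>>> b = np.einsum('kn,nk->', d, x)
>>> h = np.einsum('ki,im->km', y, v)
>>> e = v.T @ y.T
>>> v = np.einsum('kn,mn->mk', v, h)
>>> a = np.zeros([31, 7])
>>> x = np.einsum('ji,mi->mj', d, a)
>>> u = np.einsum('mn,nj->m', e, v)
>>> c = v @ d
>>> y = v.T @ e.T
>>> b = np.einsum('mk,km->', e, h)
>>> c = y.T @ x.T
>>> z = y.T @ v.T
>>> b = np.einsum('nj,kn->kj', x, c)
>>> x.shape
(31, 19)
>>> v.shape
(3, 19)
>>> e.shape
(7, 3)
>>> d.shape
(19, 7)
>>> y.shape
(19, 7)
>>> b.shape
(7, 19)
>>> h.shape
(3, 7)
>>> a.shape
(31, 7)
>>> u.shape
(7,)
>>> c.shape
(7, 31)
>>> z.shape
(7, 3)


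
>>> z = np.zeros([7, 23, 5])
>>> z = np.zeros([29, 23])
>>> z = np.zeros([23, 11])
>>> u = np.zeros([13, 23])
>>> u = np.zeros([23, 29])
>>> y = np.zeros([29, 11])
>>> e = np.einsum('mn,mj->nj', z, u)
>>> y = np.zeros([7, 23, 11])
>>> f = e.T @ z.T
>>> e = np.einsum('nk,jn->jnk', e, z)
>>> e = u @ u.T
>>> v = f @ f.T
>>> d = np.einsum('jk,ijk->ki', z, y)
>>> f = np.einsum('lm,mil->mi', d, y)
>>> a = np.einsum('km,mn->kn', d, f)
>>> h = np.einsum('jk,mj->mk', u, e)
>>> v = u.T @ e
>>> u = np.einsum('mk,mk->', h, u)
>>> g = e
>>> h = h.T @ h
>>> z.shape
(23, 11)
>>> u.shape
()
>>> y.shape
(7, 23, 11)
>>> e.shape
(23, 23)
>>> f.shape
(7, 23)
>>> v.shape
(29, 23)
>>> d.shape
(11, 7)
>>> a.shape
(11, 23)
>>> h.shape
(29, 29)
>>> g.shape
(23, 23)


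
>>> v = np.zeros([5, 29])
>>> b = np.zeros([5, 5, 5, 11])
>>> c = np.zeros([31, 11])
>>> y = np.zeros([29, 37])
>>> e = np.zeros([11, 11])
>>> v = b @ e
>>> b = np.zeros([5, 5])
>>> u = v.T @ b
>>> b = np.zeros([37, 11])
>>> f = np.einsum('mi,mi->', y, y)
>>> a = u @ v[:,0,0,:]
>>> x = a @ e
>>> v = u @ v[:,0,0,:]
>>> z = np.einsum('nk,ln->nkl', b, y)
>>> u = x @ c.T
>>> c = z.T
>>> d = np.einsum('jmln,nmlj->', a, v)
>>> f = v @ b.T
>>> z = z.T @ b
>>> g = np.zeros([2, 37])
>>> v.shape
(11, 5, 5, 11)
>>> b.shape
(37, 11)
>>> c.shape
(29, 11, 37)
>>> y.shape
(29, 37)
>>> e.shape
(11, 11)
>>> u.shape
(11, 5, 5, 31)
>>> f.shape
(11, 5, 5, 37)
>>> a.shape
(11, 5, 5, 11)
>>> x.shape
(11, 5, 5, 11)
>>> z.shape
(29, 11, 11)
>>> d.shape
()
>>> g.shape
(2, 37)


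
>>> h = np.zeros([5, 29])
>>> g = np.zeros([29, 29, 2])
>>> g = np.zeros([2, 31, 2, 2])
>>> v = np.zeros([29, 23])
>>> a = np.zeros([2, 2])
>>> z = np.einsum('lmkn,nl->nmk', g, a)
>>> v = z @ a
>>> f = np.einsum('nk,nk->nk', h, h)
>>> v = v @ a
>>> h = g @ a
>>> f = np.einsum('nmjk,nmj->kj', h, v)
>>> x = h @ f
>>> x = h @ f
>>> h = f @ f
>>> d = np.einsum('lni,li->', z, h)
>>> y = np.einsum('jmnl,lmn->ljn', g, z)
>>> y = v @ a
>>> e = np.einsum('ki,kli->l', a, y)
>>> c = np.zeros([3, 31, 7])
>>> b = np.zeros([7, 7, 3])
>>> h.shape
(2, 2)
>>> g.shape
(2, 31, 2, 2)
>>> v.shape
(2, 31, 2)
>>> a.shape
(2, 2)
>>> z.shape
(2, 31, 2)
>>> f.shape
(2, 2)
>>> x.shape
(2, 31, 2, 2)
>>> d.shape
()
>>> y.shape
(2, 31, 2)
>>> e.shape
(31,)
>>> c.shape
(3, 31, 7)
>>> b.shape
(7, 7, 3)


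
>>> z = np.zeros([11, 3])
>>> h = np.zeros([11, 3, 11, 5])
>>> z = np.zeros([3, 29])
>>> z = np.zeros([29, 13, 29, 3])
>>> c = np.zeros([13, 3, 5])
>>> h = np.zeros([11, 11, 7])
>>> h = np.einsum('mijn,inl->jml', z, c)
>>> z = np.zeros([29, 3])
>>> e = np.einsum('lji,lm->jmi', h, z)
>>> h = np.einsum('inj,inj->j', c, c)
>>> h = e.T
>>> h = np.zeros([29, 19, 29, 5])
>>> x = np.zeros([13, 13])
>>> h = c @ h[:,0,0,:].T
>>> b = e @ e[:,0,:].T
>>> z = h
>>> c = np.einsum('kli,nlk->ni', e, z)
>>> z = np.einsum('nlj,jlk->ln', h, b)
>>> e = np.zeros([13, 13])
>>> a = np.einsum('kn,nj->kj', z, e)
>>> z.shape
(3, 13)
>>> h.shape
(13, 3, 29)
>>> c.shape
(13, 5)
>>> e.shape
(13, 13)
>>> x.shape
(13, 13)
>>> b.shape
(29, 3, 29)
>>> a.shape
(3, 13)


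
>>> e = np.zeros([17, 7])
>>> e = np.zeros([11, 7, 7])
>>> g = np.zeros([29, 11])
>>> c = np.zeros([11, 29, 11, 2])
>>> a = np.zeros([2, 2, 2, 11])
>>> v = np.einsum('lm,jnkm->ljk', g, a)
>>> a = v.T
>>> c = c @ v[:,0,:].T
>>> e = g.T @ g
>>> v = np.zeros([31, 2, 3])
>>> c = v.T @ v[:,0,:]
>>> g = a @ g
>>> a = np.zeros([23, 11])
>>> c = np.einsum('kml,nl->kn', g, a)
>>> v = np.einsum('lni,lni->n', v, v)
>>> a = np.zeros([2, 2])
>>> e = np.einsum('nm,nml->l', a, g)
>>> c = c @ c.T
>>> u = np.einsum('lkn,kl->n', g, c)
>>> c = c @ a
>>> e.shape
(11,)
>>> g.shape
(2, 2, 11)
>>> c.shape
(2, 2)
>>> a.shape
(2, 2)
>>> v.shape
(2,)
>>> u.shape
(11,)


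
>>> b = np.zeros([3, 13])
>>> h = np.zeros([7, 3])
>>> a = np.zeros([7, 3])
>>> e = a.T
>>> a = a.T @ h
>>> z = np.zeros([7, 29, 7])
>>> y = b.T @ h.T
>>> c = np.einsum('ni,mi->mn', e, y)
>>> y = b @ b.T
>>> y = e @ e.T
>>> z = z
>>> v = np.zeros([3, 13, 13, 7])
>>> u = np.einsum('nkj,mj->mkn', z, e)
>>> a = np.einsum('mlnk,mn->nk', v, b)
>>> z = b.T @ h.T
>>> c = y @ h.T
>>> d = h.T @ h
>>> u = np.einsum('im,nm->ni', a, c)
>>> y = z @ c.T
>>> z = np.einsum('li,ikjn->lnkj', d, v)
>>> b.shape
(3, 13)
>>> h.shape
(7, 3)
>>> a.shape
(13, 7)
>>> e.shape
(3, 7)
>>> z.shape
(3, 7, 13, 13)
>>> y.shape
(13, 3)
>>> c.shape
(3, 7)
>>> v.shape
(3, 13, 13, 7)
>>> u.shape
(3, 13)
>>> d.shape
(3, 3)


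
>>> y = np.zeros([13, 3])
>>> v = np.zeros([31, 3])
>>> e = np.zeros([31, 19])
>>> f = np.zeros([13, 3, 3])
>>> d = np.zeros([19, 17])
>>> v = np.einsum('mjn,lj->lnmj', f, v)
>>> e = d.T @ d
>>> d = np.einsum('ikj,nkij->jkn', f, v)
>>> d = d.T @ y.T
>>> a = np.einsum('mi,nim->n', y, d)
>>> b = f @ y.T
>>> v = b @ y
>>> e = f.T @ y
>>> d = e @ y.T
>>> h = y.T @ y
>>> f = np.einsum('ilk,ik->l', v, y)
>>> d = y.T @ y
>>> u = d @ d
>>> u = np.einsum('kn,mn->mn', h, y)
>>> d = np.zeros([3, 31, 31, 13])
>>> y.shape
(13, 3)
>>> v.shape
(13, 3, 3)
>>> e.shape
(3, 3, 3)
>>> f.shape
(3,)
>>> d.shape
(3, 31, 31, 13)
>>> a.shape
(31,)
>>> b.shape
(13, 3, 13)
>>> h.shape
(3, 3)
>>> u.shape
(13, 3)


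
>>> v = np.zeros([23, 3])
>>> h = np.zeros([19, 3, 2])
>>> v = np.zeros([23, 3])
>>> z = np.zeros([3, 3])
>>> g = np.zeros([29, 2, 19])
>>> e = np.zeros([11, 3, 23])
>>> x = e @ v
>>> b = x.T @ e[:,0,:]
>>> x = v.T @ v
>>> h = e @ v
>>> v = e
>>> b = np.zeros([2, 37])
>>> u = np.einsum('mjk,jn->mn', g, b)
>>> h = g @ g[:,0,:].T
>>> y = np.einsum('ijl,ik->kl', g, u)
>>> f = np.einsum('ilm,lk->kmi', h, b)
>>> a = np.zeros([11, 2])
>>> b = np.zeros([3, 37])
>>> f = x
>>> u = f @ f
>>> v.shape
(11, 3, 23)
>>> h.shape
(29, 2, 29)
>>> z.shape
(3, 3)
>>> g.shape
(29, 2, 19)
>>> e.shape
(11, 3, 23)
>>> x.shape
(3, 3)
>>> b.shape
(3, 37)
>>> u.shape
(3, 3)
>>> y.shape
(37, 19)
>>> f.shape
(3, 3)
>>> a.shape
(11, 2)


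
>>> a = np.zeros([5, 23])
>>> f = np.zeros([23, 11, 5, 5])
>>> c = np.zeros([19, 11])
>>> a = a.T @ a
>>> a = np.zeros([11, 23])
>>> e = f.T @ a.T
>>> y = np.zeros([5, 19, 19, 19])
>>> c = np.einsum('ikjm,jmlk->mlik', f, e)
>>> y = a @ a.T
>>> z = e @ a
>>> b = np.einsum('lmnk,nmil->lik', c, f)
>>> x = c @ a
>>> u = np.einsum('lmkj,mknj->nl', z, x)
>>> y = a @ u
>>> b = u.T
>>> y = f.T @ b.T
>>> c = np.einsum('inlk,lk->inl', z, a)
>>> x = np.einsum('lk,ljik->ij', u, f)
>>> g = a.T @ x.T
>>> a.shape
(11, 23)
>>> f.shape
(23, 11, 5, 5)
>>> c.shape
(5, 5, 11)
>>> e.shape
(5, 5, 11, 11)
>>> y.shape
(5, 5, 11, 5)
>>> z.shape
(5, 5, 11, 23)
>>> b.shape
(5, 23)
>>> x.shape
(5, 11)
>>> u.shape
(23, 5)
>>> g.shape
(23, 5)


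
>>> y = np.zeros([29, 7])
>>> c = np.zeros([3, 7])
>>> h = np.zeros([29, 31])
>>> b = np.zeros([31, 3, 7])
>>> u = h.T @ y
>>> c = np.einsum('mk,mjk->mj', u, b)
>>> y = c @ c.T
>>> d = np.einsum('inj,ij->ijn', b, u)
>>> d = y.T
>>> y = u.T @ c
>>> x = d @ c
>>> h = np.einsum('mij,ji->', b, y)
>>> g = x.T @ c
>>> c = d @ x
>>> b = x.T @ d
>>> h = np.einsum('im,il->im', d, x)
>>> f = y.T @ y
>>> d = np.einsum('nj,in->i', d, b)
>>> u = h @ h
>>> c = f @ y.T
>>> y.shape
(7, 3)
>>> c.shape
(3, 7)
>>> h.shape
(31, 31)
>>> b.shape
(3, 31)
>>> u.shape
(31, 31)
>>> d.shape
(3,)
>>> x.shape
(31, 3)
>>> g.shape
(3, 3)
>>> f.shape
(3, 3)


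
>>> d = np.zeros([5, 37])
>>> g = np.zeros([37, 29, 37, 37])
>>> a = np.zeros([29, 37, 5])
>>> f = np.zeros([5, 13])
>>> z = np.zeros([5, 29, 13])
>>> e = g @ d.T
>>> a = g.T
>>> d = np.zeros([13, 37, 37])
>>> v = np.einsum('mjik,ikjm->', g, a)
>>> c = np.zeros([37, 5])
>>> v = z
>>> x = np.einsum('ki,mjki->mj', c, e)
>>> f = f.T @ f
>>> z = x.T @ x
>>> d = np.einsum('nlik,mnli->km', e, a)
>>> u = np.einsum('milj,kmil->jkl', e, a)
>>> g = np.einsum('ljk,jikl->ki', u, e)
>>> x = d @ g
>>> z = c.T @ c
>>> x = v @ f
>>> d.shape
(5, 37)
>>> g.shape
(37, 29)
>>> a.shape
(37, 37, 29, 37)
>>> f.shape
(13, 13)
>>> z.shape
(5, 5)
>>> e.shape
(37, 29, 37, 5)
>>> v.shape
(5, 29, 13)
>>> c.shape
(37, 5)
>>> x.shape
(5, 29, 13)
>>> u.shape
(5, 37, 37)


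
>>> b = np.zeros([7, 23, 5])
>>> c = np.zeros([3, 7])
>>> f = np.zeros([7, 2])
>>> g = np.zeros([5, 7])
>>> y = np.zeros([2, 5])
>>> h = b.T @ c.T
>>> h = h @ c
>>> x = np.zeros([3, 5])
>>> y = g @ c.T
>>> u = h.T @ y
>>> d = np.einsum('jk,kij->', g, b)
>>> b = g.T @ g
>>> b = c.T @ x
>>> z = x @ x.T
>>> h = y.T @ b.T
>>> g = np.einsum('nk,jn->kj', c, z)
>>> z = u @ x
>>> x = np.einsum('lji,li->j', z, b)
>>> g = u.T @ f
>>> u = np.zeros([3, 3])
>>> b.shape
(7, 5)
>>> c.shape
(3, 7)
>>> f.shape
(7, 2)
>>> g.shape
(3, 23, 2)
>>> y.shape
(5, 3)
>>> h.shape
(3, 7)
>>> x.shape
(23,)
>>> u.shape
(3, 3)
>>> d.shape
()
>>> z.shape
(7, 23, 5)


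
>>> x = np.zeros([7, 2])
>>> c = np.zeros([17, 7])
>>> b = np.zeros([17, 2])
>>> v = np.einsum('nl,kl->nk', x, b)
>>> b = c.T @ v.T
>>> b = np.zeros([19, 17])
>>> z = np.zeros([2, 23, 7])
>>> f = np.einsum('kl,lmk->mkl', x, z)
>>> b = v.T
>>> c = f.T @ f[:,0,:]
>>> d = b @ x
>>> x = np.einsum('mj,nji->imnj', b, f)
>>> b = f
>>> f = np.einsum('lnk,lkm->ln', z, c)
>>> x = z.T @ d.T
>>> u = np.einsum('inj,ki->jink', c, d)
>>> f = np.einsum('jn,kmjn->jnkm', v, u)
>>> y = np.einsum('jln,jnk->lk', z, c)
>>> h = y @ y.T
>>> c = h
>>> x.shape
(7, 23, 17)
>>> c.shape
(23, 23)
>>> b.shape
(23, 7, 2)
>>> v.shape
(7, 17)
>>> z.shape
(2, 23, 7)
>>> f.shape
(7, 17, 2, 2)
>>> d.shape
(17, 2)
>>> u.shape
(2, 2, 7, 17)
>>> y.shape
(23, 2)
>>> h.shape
(23, 23)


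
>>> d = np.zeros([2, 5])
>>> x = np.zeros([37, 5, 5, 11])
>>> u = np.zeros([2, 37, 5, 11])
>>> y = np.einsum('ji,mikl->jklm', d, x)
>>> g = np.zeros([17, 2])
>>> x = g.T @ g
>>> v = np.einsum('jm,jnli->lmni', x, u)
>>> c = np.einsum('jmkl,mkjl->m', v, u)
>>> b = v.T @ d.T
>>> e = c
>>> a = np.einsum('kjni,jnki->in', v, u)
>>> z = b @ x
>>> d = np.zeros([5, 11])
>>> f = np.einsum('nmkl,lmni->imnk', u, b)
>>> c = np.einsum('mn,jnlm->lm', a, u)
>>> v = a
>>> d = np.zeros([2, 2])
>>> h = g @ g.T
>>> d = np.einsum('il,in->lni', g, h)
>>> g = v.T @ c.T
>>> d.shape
(2, 17, 17)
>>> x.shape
(2, 2)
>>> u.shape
(2, 37, 5, 11)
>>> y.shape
(2, 5, 11, 37)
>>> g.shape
(37, 5)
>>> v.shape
(11, 37)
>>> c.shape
(5, 11)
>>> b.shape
(11, 37, 2, 2)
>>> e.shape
(2,)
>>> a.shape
(11, 37)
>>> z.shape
(11, 37, 2, 2)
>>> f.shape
(2, 37, 2, 5)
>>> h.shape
(17, 17)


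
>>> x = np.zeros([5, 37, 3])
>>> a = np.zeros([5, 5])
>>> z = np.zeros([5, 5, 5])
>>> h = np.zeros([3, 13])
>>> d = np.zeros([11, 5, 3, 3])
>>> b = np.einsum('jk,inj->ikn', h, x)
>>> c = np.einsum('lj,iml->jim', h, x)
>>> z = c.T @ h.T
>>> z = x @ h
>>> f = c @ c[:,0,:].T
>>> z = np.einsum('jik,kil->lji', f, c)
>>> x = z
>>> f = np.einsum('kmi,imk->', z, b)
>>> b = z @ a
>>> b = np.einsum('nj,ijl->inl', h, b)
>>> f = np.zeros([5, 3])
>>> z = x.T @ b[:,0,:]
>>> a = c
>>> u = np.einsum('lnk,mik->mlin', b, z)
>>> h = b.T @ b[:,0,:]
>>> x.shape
(37, 13, 5)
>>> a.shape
(13, 5, 37)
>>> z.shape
(5, 13, 5)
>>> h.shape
(5, 3, 5)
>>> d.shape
(11, 5, 3, 3)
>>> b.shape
(37, 3, 5)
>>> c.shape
(13, 5, 37)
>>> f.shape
(5, 3)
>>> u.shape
(5, 37, 13, 3)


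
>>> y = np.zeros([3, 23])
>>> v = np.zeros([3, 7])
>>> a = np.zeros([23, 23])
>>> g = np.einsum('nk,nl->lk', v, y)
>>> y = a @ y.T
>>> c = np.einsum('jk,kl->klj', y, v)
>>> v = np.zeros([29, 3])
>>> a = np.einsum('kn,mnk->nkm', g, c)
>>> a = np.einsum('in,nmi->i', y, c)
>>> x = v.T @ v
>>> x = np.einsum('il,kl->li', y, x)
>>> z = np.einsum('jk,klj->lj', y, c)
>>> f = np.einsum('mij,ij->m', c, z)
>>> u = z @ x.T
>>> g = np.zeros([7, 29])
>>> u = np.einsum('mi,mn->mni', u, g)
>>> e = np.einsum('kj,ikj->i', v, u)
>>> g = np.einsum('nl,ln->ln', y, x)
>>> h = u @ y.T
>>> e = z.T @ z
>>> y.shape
(23, 3)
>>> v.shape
(29, 3)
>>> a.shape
(23,)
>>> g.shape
(3, 23)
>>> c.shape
(3, 7, 23)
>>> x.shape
(3, 23)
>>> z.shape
(7, 23)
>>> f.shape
(3,)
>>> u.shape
(7, 29, 3)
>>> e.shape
(23, 23)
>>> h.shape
(7, 29, 23)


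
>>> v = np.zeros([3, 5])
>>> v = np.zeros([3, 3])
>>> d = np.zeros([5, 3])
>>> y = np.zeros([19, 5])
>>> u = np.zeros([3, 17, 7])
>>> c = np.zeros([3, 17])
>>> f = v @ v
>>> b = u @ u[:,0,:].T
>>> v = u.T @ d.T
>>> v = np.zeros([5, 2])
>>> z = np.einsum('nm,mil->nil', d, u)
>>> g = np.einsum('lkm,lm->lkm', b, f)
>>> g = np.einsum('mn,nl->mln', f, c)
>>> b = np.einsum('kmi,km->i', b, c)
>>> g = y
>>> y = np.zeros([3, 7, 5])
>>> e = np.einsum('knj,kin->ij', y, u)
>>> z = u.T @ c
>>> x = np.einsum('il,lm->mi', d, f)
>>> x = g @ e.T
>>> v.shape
(5, 2)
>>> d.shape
(5, 3)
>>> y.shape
(3, 7, 5)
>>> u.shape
(3, 17, 7)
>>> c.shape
(3, 17)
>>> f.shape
(3, 3)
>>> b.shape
(3,)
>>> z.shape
(7, 17, 17)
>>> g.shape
(19, 5)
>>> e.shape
(17, 5)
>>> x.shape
(19, 17)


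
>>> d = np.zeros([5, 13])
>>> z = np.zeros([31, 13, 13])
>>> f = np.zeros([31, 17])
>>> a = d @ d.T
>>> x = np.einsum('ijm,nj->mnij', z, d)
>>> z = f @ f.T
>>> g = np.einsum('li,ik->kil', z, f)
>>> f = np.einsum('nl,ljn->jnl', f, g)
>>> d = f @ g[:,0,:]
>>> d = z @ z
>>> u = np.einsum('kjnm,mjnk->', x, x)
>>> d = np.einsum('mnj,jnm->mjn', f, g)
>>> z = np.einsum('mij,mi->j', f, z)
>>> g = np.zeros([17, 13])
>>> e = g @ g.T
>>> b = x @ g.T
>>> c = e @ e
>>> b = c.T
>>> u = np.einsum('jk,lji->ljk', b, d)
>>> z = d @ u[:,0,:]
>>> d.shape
(31, 17, 31)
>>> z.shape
(31, 17, 17)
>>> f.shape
(31, 31, 17)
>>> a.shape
(5, 5)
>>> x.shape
(13, 5, 31, 13)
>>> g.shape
(17, 13)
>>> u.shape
(31, 17, 17)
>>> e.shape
(17, 17)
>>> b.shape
(17, 17)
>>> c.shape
(17, 17)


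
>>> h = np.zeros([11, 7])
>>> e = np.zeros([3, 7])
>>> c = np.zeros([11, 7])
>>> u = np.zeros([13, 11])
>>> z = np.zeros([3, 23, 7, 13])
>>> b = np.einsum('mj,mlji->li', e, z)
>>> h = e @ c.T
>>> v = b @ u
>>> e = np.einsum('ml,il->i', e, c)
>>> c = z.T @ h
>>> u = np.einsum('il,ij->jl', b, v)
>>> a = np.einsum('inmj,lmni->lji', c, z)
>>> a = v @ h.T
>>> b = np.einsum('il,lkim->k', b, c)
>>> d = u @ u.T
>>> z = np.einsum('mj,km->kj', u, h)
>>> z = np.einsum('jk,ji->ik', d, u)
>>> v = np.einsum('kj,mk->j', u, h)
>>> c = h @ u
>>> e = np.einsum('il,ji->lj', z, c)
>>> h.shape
(3, 11)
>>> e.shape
(11, 3)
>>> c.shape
(3, 13)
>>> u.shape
(11, 13)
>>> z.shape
(13, 11)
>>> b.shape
(7,)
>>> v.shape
(13,)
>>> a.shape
(23, 3)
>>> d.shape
(11, 11)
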